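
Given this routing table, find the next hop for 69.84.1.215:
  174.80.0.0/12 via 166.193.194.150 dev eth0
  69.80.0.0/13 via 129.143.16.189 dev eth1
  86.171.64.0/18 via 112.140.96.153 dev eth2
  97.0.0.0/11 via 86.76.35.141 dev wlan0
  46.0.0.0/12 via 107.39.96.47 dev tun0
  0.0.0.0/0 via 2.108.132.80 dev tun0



Longest prefix match for 69.84.1.215:
  /12 174.80.0.0: no
  /13 69.80.0.0: MATCH
  /18 86.171.64.0: no
  /11 97.0.0.0: no
  /12 46.0.0.0: no
  /0 0.0.0.0: MATCH
Selected: next-hop 129.143.16.189 via eth1 (matched /13)


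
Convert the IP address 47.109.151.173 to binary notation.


47 = 00101111
109 = 01101101
151 = 10010111
173 = 10101101
Binary: 00101111.01101101.10010111.10101101


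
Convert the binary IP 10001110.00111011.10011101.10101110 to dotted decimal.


10001110 = 142
00111011 = 59
10011101 = 157
10101110 = 174
IP: 142.59.157.174


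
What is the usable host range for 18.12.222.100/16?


Network: 18.12.0.0
Broadcast: 18.12.255.255
First usable = network + 1
Last usable = broadcast - 1
Range: 18.12.0.1 to 18.12.255.254


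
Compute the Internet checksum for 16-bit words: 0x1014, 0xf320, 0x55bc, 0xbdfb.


Sum all words (with carry folding):
+ 0x1014 = 0x1014
+ 0xf320 = 0x0335
+ 0x55bc = 0x58f1
+ 0xbdfb = 0x16ed
One's complement: ~0x16ed
Checksum = 0xe912


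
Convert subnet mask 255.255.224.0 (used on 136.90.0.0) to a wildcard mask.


Subnet mask: 255.255.224.0
Wildcard = 255.255.255.255 - subnet mask
255 - 255 = 0
255 - 255 = 0
255 - 224 = 31
255 - 0 = 255
Wildcard: 0.0.31.255


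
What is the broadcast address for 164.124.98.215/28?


Network: 164.124.98.208/28
Host bits = 4
Set all host bits to 1:
Broadcast: 164.124.98.223


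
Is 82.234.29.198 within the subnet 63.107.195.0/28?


Subnet network: 63.107.195.0
Test IP AND mask: 82.234.29.192
No, 82.234.29.198 is not in 63.107.195.0/28


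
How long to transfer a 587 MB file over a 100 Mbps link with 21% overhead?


Effective throughput = 100 * (1 - 21/100) = 79 Mbps
File size in Mb = 587 * 8 = 4696 Mb
Time = 4696 / 79
Time = 59.443 seconds


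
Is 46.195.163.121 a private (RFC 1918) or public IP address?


RFC 1918 private ranges:
  10.0.0.0/8 (10.0.0.0 - 10.255.255.255)
  172.16.0.0/12 (172.16.0.0 - 172.31.255.255)
  192.168.0.0/16 (192.168.0.0 - 192.168.255.255)
Public (not in any RFC 1918 range)


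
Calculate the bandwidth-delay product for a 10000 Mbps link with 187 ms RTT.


BDP = bandwidth * RTT
= 10000 Mbps * 187 ms
= 10000 * 1e6 * 187 / 1000 bits
= 1870000000 bits
= 233750000 bytes
= 228271.4844 KB
BDP = 1870000000 bits (233750000 bytes)


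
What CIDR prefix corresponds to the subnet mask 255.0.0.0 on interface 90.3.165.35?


Binary: 11111111.00000000.00000000.00000000
Count leading 1s
Prefix: /8


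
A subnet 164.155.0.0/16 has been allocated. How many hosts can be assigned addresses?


Host bits = 32 - 16 = 16
Total addresses = 2^16 = 65536
Usable = total - 2 (network and broadcast)
Usable hosts: 65534


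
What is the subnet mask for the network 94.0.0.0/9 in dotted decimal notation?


/9 means 9 network bits, 23 host bits
Binary: 11111111100000000000000000000000
Mask: 255.128.0.0


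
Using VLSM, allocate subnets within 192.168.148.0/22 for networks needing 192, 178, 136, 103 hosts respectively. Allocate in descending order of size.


192 hosts -> /24 (254 usable): 192.168.148.0/24
178 hosts -> /24 (254 usable): 192.168.149.0/24
136 hosts -> /24 (254 usable): 192.168.150.0/24
103 hosts -> /25 (126 usable): 192.168.151.0/25
Allocation: 192.168.148.0/24 (192 hosts, 254 usable); 192.168.149.0/24 (178 hosts, 254 usable); 192.168.150.0/24 (136 hosts, 254 usable); 192.168.151.0/25 (103 hosts, 126 usable)


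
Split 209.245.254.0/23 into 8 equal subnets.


New prefix = 23 + 3 = 26
Each subnet has 64 addresses
  209.245.254.0/26
  209.245.254.64/26
  209.245.254.128/26
  209.245.254.192/26
  209.245.255.0/26
  209.245.255.64/26
  209.245.255.128/26
  209.245.255.192/26
Subnets: 209.245.254.0/26, 209.245.254.64/26, 209.245.254.128/26, 209.245.254.192/26, 209.245.255.0/26, 209.245.255.64/26, 209.245.255.128/26, 209.245.255.192/26


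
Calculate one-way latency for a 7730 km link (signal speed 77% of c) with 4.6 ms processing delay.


Speed = 0.77 * 3e5 km/s = 231000 km/s
Propagation delay = 7730 / 231000 = 0.0335 s = 33.4632 ms
Processing delay = 4.6 ms
Total one-way latency = 38.0632 ms


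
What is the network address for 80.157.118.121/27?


IP:   01010000.10011101.01110110.01111001
Mask: 11111111.11111111.11111111.11100000
AND operation:
Net:  01010000.10011101.01110110.01100000
Network: 80.157.118.96/27


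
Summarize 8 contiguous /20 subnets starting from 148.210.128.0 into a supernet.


Original prefix: /20
Number of subnets: 8 = 2^3
New prefix = 20 - 3 = 17
Supernet: 148.210.128.0/17


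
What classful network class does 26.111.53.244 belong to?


First octet: 26
Binary: 00011010
0xxxxxxx -> Class A (1-126)
Class A, default mask 255.0.0.0 (/8)


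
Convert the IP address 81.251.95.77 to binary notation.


81 = 01010001
251 = 11111011
95 = 01011111
77 = 01001101
Binary: 01010001.11111011.01011111.01001101


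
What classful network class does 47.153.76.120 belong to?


First octet: 47
Binary: 00101111
0xxxxxxx -> Class A (1-126)
Class A, default mask 255.0.0.0 (/8)


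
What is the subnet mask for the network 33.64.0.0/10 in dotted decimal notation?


/10 means 10 network bits, 22 host bits
Binary: 11111111110000000000000000000000
Mask: 255.192.0.0


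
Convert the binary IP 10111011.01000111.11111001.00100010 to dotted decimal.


10111011 = 187
01000111 = 71
11111001 = 249
00100010 = 34
IP: 187.71.249.34


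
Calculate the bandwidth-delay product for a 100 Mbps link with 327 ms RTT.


BDP = bandwidth * RTT
= 100 Mbps * 327 ms
= 100 * 1e6 * 327 / 1000 bits
= 32700000 bits
= 4087500 bytes
= 3991.6992 KB
BDP = 32700000 bits (4087500 bytes)


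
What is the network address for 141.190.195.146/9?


IP:   10001101.10111110.11000011.10010010
Mask: 11111111.10000000.00000000.00000000
AND operation:
Net:  10001101.10000000.00000000.00000000
Network: 141.128.0.0/9


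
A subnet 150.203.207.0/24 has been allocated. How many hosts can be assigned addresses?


Host bits = 32 - 24 = 8
Total addresses = 2^8 = 256
Usable = total - 2 (network and broadcast)
Usable hosts: 254


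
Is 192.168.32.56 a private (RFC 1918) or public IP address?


RFC 1918 private ranges:
  10.0.0.0/8 (10.0.0.0 - 10.255.255.255)
  172.16.0.0/12 (172.16.0.0 - 172.31.255.255)
  192.168.0.0/16 (192.168.0.0 - 192.168.255.255)
Private (in 192.168.0.0/16)


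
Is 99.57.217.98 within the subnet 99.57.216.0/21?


Subnet network: 99.57.216.0
Test IP AND mask: 99.57.216.0
Yes, 99.57.217.98 is in 99.57.216.0/21


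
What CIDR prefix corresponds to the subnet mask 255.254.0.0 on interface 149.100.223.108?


Binary: 11111111.11111110.00000000.00000000
Count leading 1s
Prefix: /15


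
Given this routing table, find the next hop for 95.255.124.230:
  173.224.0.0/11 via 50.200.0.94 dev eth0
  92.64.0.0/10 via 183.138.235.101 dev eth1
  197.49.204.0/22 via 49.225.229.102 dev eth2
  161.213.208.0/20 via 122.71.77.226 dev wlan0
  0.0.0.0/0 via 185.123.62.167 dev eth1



Longest prefix match for 95.255.124.230:
  /11 173.224.0.0: no
  /10 92.64.0.0: no
  /22 197.49.204.0: no
  /20 161.213.208.0: no
  /0 0.0.0.0: MATCH
Selected: next-hop 185.123.62.167 via eth1 (matched /0)


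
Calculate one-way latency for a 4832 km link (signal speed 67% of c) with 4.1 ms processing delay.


Speed = 0.67 * 3e5 km/s = 201000 km/s
Propagation delay = 4832 / 201000 = 0.024 s = 24.0398 ms
Processing delay = 4.1 ms
Total one-way latency = 28.1398 ms


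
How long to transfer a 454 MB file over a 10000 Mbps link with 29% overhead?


Effective throughput = 10000 * (1 - 29/100) = 7100 Mbps
File size in Mb = 454 * 8 = 3632 Mb
Time = 3632 / 7100
Time = 0.5115 seconds


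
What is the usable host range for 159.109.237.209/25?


Network: 159.109.237.128
Broadcast: 159.109.237.255
First usable = network + 1
Last usable = broadcast - 1
Range: 159.109.237.129 to 159.109.237.254


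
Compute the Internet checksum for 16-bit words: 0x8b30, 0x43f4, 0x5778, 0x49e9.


Sum all words (with carry folding):
+ 0x8b30 = 0x8b30
+ 0x43f4 = 0xcf24
+ 0x5778 = 0x269d
+ 0x49e9 = 0x7086
One's complement: ~0x7086
Checksum = 0x8f79


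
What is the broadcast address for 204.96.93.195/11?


Network: 204.96.0.0/11
Host bits = 21
Set all host bits to 1:
Broadcast: 204.127.255.255


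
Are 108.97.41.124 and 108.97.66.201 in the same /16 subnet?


Mask: 255.255.0.0
108.97.41.124 AND mask = 108.97.0.0
108.97.66.201 AND mask = 108.97.0.0
Yes, same subnet (108.97.0.0)


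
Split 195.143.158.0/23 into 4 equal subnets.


New prefix = 23 + 2 = 25
Each subnet has 128 addresses
  195.143.158.0/25
  195.143.158.128/25
  195.143.159.0/25
  195.143.159.128/25
Subnets: 195.143.158.0/25, 195.143.158.128/25, 195.143.159.0/25, 195.143.159.128/25


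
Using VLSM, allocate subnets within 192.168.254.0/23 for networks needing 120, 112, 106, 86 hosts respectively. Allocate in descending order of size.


120 hosts -> /25 (126 usable): 192.168.254.0/25
112 hosts -> /25 (126 usable): 192.168.254.128/25
106 hosts -> /25 (126 usable): 192.168.255.0/25
86 hosts -> /25 (126 usable): 192.168.255.128/25
Allocation: 192.168.254.0/25 (120 hosts, 126 usable); 192.168.254.128/25 (112 hosts, 126 usable); 192.168.255.0/25 (106 hosts, 126 usable); 192.168.255.128/25 (86 hosts, 126 usable)


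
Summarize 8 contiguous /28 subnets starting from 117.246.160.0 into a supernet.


Original prefix: /28
Number of subnets: 8 = 2^3
New prefix = 28 - 3 = 25
Supernet: 117.246.160.0/25


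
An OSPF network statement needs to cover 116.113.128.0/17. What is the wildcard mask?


Subnet mask: 255.255.128.0
Wildcard = 255.255.255.255 - subnet mask
255 - 255 = 0
255 - 255 = 0
255 - 128 = 127
255 - 0 = 255
Wildcard: 0.0.127.255


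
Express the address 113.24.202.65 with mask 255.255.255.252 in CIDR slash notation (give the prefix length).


Binary: 11111111.11111111.11111111.11111100
Count leading 1s
Prefix: /30


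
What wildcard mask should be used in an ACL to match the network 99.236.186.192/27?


Subnet mask: 255.255.255.224
Wildcard = 255.255.255.255 - subnet mask
255 - 255 = 0
255 - 255 = 0
255 - 255 = 0
255 - 224 = 31
Wildcard: 0.0.0.31


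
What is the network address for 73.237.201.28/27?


IP:   01001001.11101101.11001001.00011100
Mask: 11111111.11111111.11111111.11100000
AND operation:
Net:  01001001.11101101.11001001.00000000
Network: 73.237.201.0/27


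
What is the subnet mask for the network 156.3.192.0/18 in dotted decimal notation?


/18 means 18 network bits, 14 host bits
Binary: 11111111111111111100000000000000
Mask: 255.255.192.0


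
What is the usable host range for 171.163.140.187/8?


Network: 171.0.0.0
Broadcast: 171.255.255.255
First usable = network + 1
Last usable = broadcast - 1
Range: 171.0.0.1 to 171.255.255.254


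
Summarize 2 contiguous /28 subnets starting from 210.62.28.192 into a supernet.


Original prefix: /28
Number of subnets: 2 = 2^1
New prefix = 28 - 1 = 27
Supernet: 210.62.28.192/27


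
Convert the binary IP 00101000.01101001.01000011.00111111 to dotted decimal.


00101000 = 40
01101001 = 105
01000011 = 67
00111111 = 63
IP: 40.105.67.63


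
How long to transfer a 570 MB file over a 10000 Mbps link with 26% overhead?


Effective throughput = 10000 * (1 - 26/100) = 7400 Mbps
File size in Mb = 570 * 8 = 4560 Mb
Time = 4560 / 7400
Time = 0.6162 seconds


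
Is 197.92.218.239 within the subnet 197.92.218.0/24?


Subnet network: 197.92.218.0
Test IP AND mask: 197.92.218.0
Yes, 197.92.218.239 is in 197.92.218.0/24


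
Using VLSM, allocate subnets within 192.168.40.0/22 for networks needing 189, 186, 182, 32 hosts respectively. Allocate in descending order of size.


189 hosts -> /24 (254 usable): 192.168.40.0/24
186 hosts -> /24 (254 usable): 192.168.41.0/24
182 hosts -> /24 (254 usable): 192.168.42.0/24
32 hosts -> /26 (62 usable): 192.168.43.0/26
Allocation: 192.168.40.0/24 (189 hosts, 254 usable); 192.168.41.0/24 (186 hosts, 254 usable); 192.168.42.0/24 (182 hosts, 254 usable); 192.168.43.0/26 (32 hosts, 62 usable)


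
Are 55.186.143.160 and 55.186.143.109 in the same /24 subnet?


Mask: 255.255.255.0
55.186.143.160 AND mask = 55.186.143.0
55.186.143.109 AND mask = 55.186.143.0
Yes, same subnet (55.186.143.0)


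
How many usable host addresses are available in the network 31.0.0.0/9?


Host bits = 32 - 9 = 23
Total addresses = 2^23 = 8388608
Usable = total - 2 (network and broadcast)
Usable hosts: 8388606


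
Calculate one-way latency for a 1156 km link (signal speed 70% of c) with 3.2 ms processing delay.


Speed = 0.7 * 3e5 km/s = 210000 km/s
Propagation delay = 1156 / 210000 = 0.0055 s = 5.5048 ms
Processing delay = 3.2 ms
Total one-way latency = 8.7048 ms


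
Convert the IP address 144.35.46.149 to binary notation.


144 = 10010000
35 = 00100011
46 = 00101110
149 = 10010101
Binary: 10010000.00100011.00101110.10010101


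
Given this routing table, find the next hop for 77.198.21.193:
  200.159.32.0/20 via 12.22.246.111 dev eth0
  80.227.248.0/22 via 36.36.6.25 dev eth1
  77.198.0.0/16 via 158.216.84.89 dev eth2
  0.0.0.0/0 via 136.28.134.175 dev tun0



Longest prefix match for 77.198.21.193:
  /20 200.159.32.0: no
  /22 80.227.248.0: no
  /16 77.198.0.0: MATCH
  /0 0.0.0.0: MATCH
Selected: next-hop 158.216.84.89 via eth2 (matched /16)


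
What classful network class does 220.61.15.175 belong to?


First octet: 220
Binary: 11011100
110xxxxx -> Class C (192-223)
Class C, default mask 255.255.255.0 (/24)


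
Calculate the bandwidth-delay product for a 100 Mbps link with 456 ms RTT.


BDP = bandwidth * RTT
= 100 Mbps * 456 ms
= 100 * 1e6 * 456 / 1000 bits
= 45600000 bits
= 5700000 bytes
= 5566.4062 KB
BDP = 45600000 bits (5700000 bytes)


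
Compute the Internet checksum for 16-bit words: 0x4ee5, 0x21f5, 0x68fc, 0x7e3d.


Sum all words (with carry folding):
+ 0x4ee5 = 0x4ee5
+ 0x21f5 = 0x70da
+ 0x68fc = 0xd9d6
+ 0x7e3d = 0x5814
One's complement: ~0x5814
Checksum = 0xa7eb


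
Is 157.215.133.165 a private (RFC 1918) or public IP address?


RFC 1918 private ranges:
  10.0.0.0/8 (10.0.0.0 - 10.255.255.255)
  172.16.0.0/12 (172.16.0.0 - 172.31.255.255)
  192.168.0.0/16 (192.168.0.0 - 192.168.255.255)
Public (not in any RFC 1918 range)


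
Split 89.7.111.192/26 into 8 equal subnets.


New prefix = 26 + 3 = 29
Each subnet has 8 addresses
  89.7.111.192/29
  89.7.111.200/29
  89.7.111.208/29
  89.7.111.216/29
  89.7.111.224/29
  89.7.111.232/29
  89.7.111.240/29
  89.7.111.248/29
Subnets: 89.7.111.192/29, 89.7.111.200/29, 89.7.111.208/29, 89.7.111.216/29, 89.7.111.224/29, 89.7.111.232/29, 89.7.111.240/29, 89.7.111.248/29


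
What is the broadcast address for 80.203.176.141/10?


Network: 80.192.0.0/10
Host bits = 22
Set all host bits to 1:
Broadcast: 80.255.255.255


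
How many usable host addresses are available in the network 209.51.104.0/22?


Host bits = 32 - 22 = 10
Total addresses = 2^10 = 1024
Usable = total - 2 (network and broadcast)
Usable hosts: 1022


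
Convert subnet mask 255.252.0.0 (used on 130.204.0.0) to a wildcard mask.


Subnet mask: 255.252.0.0
Wildcard = 255.255.255.255 - subnet mask
255 - 255 = 0
255 - 252 = 3
255 - 0 = 255
255 - 0 = 255
Wildcard: 0.3.255.255


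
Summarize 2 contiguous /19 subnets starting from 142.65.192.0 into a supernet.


Original prefix: /19
Number of subnets: 2 = 2^1
New prefix = 19 - 1 = 18
Supernet: 142.65.192.0/18


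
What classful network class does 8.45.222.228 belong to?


First octet: 8
Binary: 00001000
0xxxxxxx -> Class A (1-126)
Class A, default mask 255.0.0.0 (/8)


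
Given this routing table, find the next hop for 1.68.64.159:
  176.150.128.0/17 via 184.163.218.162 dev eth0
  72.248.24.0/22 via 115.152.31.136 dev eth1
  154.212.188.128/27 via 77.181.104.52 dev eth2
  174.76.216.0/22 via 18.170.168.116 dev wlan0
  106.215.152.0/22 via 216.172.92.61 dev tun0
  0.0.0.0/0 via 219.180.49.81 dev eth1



Longest prefix match for 1.68.64.159:
  /17 176.150.128.0: no
  /22 72.248.24.0: no
  /27 154.212.188.128: no
  /22 174.76.216.0: no
  /22 106.215.152.0: no
  /0 0.0.0.0: MATCH
Selected: next-hop 219.180.49.81 via eth1 (matched /0)


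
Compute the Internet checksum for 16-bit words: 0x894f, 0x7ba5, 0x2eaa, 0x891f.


Sum all words (with carry folding):
+ 0x894f = 0x894f
+ 0x7ba5 = 0x04f5
+ 0x2eaa = 0x339f
+ 0x891f = 0xbcbe
One's complement: ~0xbcbe
Checksum = 0x4341


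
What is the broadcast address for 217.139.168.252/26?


Network: 217.139.168.192/26
Host bits = 6
Set all host bits to 1:
Broadcast: 217.139.168.255


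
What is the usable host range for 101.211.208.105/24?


Network: 101.211.208.0
Broadcast: 101.211.208.255
First usable = network + 1
Last usable = broadcast - 1
Range: 101.211.208.1 to 101.211.208.254


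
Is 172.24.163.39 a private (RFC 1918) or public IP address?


RFC 1918 private ranges:
  10.0.0.0/8 (10.0.0.0 - 10.255.255.255)
  172.16.0.0/12 (172.16.0.0 - 172.31.255.255)
  192.168.0.0/16 (192.168.0.0 - 192.168.255.255)
Private (in 172.16.0.0/12)


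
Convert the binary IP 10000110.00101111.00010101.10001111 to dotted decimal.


10000110 = 134
00101111 = 47
00010101 = 21
10001111 = 143
IP: 134.47.21.143


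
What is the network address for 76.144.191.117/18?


IP:   01001100.10010000.10111111.01110101
Mask: 11111111.11111111.11000000.00000000
AND operation:
Net:  01001100.10010000.10000000.00000000
Network: 76.144.128.0/18


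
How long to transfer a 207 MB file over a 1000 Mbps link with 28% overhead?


Effective throughput = 1000 * (1 - 28/100) = 720 Mbps
File size in Mb = 207 * 8 = 1656 Mb
Time = 1656 / 720
Time = 2.3 seconds


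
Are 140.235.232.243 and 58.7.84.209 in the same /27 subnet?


Mask: 255.255.255.224
140.235.232.243 AND mask = 140.235.232.224
58.7.84.209 AND mask = 58.7.84.192
No, different subnets (140.235.232.224 vs 58.7.84.192)


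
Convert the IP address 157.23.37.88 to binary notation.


157 = 10011101
23 = 00010111
37 = 00100101
88 = 01011000
Binary: 10011101.00010111.00100101.01011000


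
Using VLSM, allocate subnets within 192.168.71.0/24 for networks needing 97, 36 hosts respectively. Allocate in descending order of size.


97 hosts -> /25 (126 usable): 192.168.71.0/25
36 hosts -> /26 (62 usable): 192.168.71.128/26
Allocation: 192.168.71.0/25 (97 hosts, 126 usable); 192.168.71.128/26 (36 hosts, 62 usable)


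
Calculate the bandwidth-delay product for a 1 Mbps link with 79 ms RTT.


BDP = bandwidth * RTT
= 1 Mbps * 79 ms
= 1 * 1e6 * 79 / 1000 bits
= 79000 bits
= 9875 bytes
= 9.6436 KB
BDP = 79000 bits (9875 bytes)


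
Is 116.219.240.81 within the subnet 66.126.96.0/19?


Subnet network: 66.126.96.0
Test IP AND mask: 116.219.224.0
No, 116.219.240.81 is not in 66.126.96.0/19


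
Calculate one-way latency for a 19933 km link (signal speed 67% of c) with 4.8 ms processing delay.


Speed = 0.67 * 3e5 km/s = 201000 km/s
Propagation delay = 19933 / 201000 = 0.0992 s = 99.1692 ms
Processing delay = 4.8 ms
Total one-way latency = 103.9692 ms


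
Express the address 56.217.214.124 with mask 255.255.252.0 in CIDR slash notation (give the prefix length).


Binary: 11111111.11111111.11111100.00000000
Count leading 1s
Prefix: /22


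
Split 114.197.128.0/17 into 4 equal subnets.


New prefix = 17 + 2 = 19
Each subnet has 8192 addresses
  114.197.128.0/19
  114.197.160.0/19
  114.197.192.0/19
  114.197.224.0/19
Subnets: 114.197.128.0/19, 114.197.160.0/19, 114.197.192.0/19, 114.197.224.0/19


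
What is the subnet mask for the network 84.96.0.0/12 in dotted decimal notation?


/12 means 12 network bits, 20 host bits
Binary: 11111111111100000000000000000000
Mask: 255.240.0.0


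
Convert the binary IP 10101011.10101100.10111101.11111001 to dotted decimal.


10101011 = 171
10101100 = 172
10111101 = 189
11111001 = 249
IP: 171.172.189.249


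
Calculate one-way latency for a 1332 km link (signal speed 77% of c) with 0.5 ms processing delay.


Speed = 0.77 * 3e5 km/s = 231000 km/s
Propagation delay = 1332 / 231000 = 0.0058 s = 5.7662 ms
Processing delay = 0.5 ms
Total one-way latency = 6.2662 ms


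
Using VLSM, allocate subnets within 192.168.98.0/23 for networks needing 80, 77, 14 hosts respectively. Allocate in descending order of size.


80 hosts -> /25 (126 usable): 192.168.98.0/25
77 hosts -> /25 (126 usable): 192.168.98.128/25
14 hosts -> /28 (14 usable): 192.168.99.0/28
Allocation: 192.168.98.0/25 (80 hosts, 126 usable); 192.168.98.128/25 (77 hosts, 126 usable); 192.168.99.0/28 (14 hosts, 14 usable)


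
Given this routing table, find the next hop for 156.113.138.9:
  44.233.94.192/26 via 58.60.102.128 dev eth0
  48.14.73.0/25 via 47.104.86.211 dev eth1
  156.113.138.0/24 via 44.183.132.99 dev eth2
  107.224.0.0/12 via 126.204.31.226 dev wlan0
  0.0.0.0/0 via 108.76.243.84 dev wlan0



Longest prefix match for 156.113.138.9:
  /26 44.233.94.192: no
  /25 48.14.73.0: no
  /24 156.113.138.0: MATCH
  /12 107.224.0.0: no
  /0 0.0.0.0: MATCH
Selected: next-hop 44.183.132.99 via eth2 (matched /24)


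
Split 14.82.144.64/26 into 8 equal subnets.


New prefix = 26 + 3 = 29
Each subnet has 8 addresses
  14.82.144.64/29
  14.82.144.72/29
  14.82.144.80/29
  14.82.144.88/29
  14.82.144.96/29
  14.82.144.104/29
  14.82.144.112/29
  14.82.144.120/29
Subnets: 14.82.144.64/29, 14.82.144.72/29, 14.82.144.80/29, 14.82.144.88/29, 14.82.144.96/29, 14.82.144.104/29, 14.82.144.112/29, 14.82.144.120/29


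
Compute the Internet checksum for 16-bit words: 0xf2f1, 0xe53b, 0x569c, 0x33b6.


Sum all words (with carry folding):
+ 0xf2f1 = 0xf2f1
+ 0xe53b = 0xd82d
+ 0x569c = 0x2eca
+ 0x33b6 = 0x6280
One's complement: ~0x6280
Checksum = 0x9d7f


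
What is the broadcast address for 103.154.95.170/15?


Network: 103.154.0.0/15
Host bits = 17
Set all host bits to 1:
Broadcast: 103.155.255.255


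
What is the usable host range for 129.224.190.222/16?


Network: 129.224.0.0
Broadcast: 129.224.255.255
First usable = network + 1
Last usable = broadcast - 1
Range: 129.224.0.1 to 129.224.255.254


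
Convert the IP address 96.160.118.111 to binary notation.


96 = 01100000
160 = 10100000
118 = 01110110
111 = 01101111
Binary: 01100000.10100000.01110110.01101111


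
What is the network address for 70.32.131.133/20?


IP:   01000110.00100000.10000011.10000101
Mask: 11111111.11111111.11110000.00000000
AND operation:
Net:  01000110.00100000.10000000.00000000
Network: 70.32.128.0/20


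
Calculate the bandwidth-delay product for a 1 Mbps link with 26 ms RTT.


BDP = bandwidth * RTT
= 1 Mbps * 26 ms
= 1 * 1e6 * 26 / 1000 bits
= 26000 bits
= 3250 bytes
= 3.1738 KB
BDP = 26000 bits (3250 bytes)


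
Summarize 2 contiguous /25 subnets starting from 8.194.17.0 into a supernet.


Original prefix: /25
Number of subnets: 2 = 2^1
New prefix = 25 - 1 = 24
Supernet: 8.194.17.0/24


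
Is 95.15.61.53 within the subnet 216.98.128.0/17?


Subnet network: 216.98.128.0
Test IP AND mask: 95.15.0.0
No, 95.15.61.53 is not in 216.98.128.0/17


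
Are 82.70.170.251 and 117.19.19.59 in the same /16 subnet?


Mask: 255.255.0.0
82.70.170.251 AND mask = 82.70.0.0
117.19.19.59 AND mask = 117.19.0.0
No, different subnets (82.70.0.0 vs 117.19.0.0)


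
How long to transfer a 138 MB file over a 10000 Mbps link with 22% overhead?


Effective throughput = 10000 * (1 - 22/100) = 7800 Mbps
File size in Mb = 138 * 8 = 1104 Mb
Time = 1104 / 7800
Time = 0.1415 seconds


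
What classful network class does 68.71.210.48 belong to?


First octet: 68
Binary: 01000100
0xxxxxxx -> Class A (1-126)
Class A, default mask 255.0.0.0 (/8)


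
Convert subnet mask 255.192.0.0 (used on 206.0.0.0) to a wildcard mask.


Subnet mask: 255.192.0.0
Wildcard = 255.255.255.255 - subnet mask
255 - 255 = 0
255 - 192 = 63
255 - 0 = 255
255 - 0 = 255
Wildcard: 0.63.255.255


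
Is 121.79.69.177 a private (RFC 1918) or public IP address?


RFC 1918 private ranges:
  10.0.0.0/8 (10.0.0.0 - 10.255.255.255)
  172.16.0.0/12 (172.16.0.0 - 172.31.255.255)
  192.168.0.0/16 (192.168.0.0 - 192.168.255.255)
Public (not in any RFC 1918 range)


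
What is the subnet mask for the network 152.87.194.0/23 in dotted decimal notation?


/23 means 23 network bits, 9 host bits
Binary: 11111111111111111111111000000000
Mask: 255.255.254.0


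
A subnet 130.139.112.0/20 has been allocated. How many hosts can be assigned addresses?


Host bits = 32 - 20 = 12
Total addresses = 2^12 = 4096
Usable = total - 2 (network and broadcast)
Usable hosts: 4094


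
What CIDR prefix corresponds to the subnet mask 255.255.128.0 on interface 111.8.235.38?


Binary: 11111111.11111111.10000000.00000000
Count leading 1s
Prefix: /17


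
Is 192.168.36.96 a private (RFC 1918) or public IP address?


RFC 1918 private ranges:
  10.0.0.0/8 (10.0.0.0 - 10.255.255.255)
  172.16.0.0/12 (172.16.0.0 - 172.31.255.255)
  192.168.0.0/16 (192.168.0.0 - 192.168.255.255)
Private (in 192.168.0.0/16)


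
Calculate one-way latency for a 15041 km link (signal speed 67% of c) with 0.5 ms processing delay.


Speed = 0.67 * 3e5 km/s = 201000 km/s
Propagation delay = 15041 / 201000 = 0.0748 s = 74.8308 ms
Processing delay = 0.5 ms
Total one-way latency = 75.3308 ms


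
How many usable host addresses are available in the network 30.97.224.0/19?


Host bits = 32 - 19 = 13
Total addresses = 2^13 = 8192
Usable = total - 2 (network and broadcast)
Usable hosts: 8190


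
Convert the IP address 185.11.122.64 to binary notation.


185 = 10111001
11 = 00001011
122 = 01111010
64 = 01000000
Binary: 10111001.00001011.01111010.01000000


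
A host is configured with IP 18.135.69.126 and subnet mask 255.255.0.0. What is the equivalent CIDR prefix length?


Binary: 11111111.11111111.00000000.00000000
Count leading 1s
Prefix: /16


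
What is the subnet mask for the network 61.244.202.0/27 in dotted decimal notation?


/27 means 27 network bits, 5 host bits
Binary: 11111111111111111111111111100000
Mask: 255.255.255.224


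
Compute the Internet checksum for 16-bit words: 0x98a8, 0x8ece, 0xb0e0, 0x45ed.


Sum all words (with carry folding):
+ 0x98a8 = 0x98a8
+ 0x8ece = 0x2777
+ 0xb0e0 = 0xd857
+ 0x45ed = 0x1e45
One's complement: ~0x1e45
Checksum = 0xe1ba


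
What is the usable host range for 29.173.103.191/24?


Network: 29.173.103.0
Broadcast: 29.173.103.255
First usable = network + 1
Last usable = broadcast - 1
Range: 29.173.103.1 to 29.173.103.254


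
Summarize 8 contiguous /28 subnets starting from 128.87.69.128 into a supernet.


Original prefix: /28
Number of subnets: 8 = 2^3
New prefix = 28 - 3 = 25
Supernet: 128.87.69.128/25


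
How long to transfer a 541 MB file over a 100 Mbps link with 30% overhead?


Effective throughput = 100 * (1 - 30/100) = 70 Mbps
File size in Mb = 541 * 8 = 4328 Mb
Time = 4328 / 70
Time = 61.8286 seconds


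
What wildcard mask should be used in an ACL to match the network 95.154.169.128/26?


Subnet mask: 255.255.255.192
Wildcard = 255.255.255.255 - subnet mask
255 - 255 = 0
255 - 255 = 0
255 - 255 = 0
255 - 192 = 63
Wildcard: 0.0.0.63


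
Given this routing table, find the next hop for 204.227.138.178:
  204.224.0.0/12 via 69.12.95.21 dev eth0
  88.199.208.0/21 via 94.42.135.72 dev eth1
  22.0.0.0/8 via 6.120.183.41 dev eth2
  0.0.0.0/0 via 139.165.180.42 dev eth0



Longest prefix match for 204.227.138.178:
  /12 204.224.0.0: MATCH
  /21 88.199.208.0: no
  /8 22.0.0.0: no
  /0 0.0.0.0: MATCH
Selected: next-hop 69.12.95.21 via eth0 (matched /12)


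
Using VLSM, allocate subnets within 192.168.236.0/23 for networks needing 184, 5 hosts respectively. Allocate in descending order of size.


184 hosts -> /24 (254 usable): 192.168.236.0/24
5 hosts -> /29 (6 usable): 192.168.237.0/29
Allocation: 192.168.236.0/24 (184 hosts, 254 usable); 192.168.237.0/29 (5 hosts, 6 usable)


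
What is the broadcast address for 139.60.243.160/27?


Network: 139.60.243.160/27
Host bits = 5
Set all host bits to 1:
Broadcast: 139.60.243.191


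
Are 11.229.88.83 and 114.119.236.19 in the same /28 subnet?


Mask: 255.255.255.240
11.229.88.83 AND mask = 11.229.88.80
114.119.236.19 AND mask = 114.119.236.16
No, different subnets (11.229.88.80 vs 114.119.236.16)


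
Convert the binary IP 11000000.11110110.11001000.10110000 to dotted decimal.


11000000 = 192
11110110 = 246
11001000 = 200
10110000 = 176
IP: 192.246.200.176


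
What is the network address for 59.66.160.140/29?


IP:   00111011.01000010.10100000.10001100
Mask: 11111111.11111111.11111111.11111000
AND operation:
Net:  00111011.01000010.10100000.10001000
Network: 59.66.160.136/29


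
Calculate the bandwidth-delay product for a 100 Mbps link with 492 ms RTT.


BDP = bandwidth * RTT
= 100 Mbps * 492 ms
= 100 * 1e6 * 492 / 1000 bits
= 49200000 bits
= 6150000 bytes
= 6005.8594 KB
BDP = 49200000 bits (6150000 bytes)


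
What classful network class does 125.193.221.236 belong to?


First octet: 125
Binary: 01111101
0xxxxxxx -> Class A (1-126)
Class A, default mask 255.0.0.0 (/8)


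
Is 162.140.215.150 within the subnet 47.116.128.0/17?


Subnet network: 47.116.128.0
Test IP AND mask: 162.140.128.0
No, 162.140.215.150 is not in 47.116.128.0/17


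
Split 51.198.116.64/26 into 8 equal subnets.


New prefix = 26 + 3 = 29
Each subnet has 8 addresses
  51.198.116.64/29
  51.198.116.72/29
  51.198.116.80/29
  51.198.116.88/29
  51.198.116.96/29
  51.198.116.104/29
  51.198.116.112/29
  51.198.116.120/29
Subnets: 51.198.116.64/29, 51.198.116.72/29, 51.198.116.80/29, 51.198.116.88/29, 51.198.116.96/29, 51.198.116.104/29, 51.198.116.112/29, 51.198.116.120/29


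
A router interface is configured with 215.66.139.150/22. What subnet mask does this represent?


/22 means 22 network bits, 10 host bits
Binary: 11111111111111111111110000000000
Mask: 255.255.252.0


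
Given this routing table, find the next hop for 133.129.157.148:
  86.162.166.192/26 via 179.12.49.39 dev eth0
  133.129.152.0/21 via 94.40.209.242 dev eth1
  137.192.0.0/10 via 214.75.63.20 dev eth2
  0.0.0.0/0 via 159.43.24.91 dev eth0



Longest prefix match for 133.129.157.148:
  /26 86.162.166.192: no
  /21 133.129.152.0: MATCH
  /10 137.192.0.0: no
  /0 0.0.0.0: MATCH
Selected: next-hop 94.40.209.242 via eth1 (matched /21)


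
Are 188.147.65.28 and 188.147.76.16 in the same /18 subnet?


Mask: 255.255.192.0
188.147.65.28 AND mask = 188.147.64.0
188.147.76.16 AND mask = 188.147.64.0
Yes, same subnet (188.147.64.0)


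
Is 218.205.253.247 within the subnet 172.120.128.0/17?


Subnet network: 172.120.128.0
Test IP AND mask: 218.205.128.0
No, 218.205.253.247 is not in 172.120.128.0/17


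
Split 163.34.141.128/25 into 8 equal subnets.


New prefix = 25 + 3 = 28
Each subnet has 16 addresses
  163.34.141.128/28
  163.34.141.144/28
  163.34.141.160/28
  163.34.141.176/28
  163.34.141.192/28
  163.34.141.208/28
  163.34.141.224/28
  163.34.141.240/28
Subnets: 163.34.141.128/28, 163.34.141.144/28, 163.34.141.160/28, 163.34.141.176/28, 163.34.141.192/28, 163.34.141.208/28, 163.34.141.224/28, 163.34.141.240/28


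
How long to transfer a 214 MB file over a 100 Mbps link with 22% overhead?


Effective throughput = 100 * (1 - 22/100) = 78 Mbps
File size in Mb = 214 * 8 = 1712 Mb
Time = 1712 / 78
Time = 21.9487 seconds


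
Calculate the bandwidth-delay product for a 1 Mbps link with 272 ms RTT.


BDP = bandwidth * RTT
= 1 Mbps * 272 ms
= 1 * 1e6 * 272 / 1000 bits
= 272000 bits
= 34000 bytes
= 33.2031 KB
BDP = 272000 bits (34000 bytes)


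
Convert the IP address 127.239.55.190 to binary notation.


127 = 01111111
239 = 11101111
55 = 00110111
190 = 10111110
Binary: 01111111.11101111.00110111.10111110


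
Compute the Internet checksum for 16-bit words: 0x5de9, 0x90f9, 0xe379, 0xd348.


Sum all words (with carry folding):
+ 0x5de9 = 0x5de9
+ 0x90f9 = 0xeee2
+ 0xe379 = 0xd25c
+ 0xd348 = 0xa5a5
One's complement: ~0xa5a5
Checksum = 0x5a5a


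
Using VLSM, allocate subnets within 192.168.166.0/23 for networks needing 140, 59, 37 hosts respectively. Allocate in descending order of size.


140 hosts -> /24 (254 usable): 192.168.166.0/24
59 hosts -> /26 (62 usable): 192.168.167.0/26
37 hosts -> /26 (62 usable): 192.168.167.64/26
Allocation: 192.168.166.0/24 (140 hosts, 254 usable); 192.168.167.0/26 (59 hosts, 62 usable); 192.168.167.64/26 (37 hosts, 62 usable)


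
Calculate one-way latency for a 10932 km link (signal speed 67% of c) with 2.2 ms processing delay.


Speed = 0.67 * 3e5 km/s = 201000 km/s
Propagation delay = 10932 / 201000 = 0.0544 s = 54.3881 ms
Processing delay = 2.2 ms
Total one-way latency = 56.5881 ms


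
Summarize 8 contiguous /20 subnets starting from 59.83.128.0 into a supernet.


Original prefix: /20
Number of subnets: 8 = 2^3
New prefix = 20 - 3 = 17
Supernet: 59.83.128.0/17


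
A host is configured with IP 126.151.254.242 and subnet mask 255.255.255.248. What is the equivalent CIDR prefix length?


Binary: 11111111.11111111.11111111.11111000
Count leading 1s
Prefix: /29


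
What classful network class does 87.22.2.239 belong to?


First octet: 87
Binary: 01010111
0xxxxxxx -> Class A (1-126)
Class A, default mask 255.0.0.0 (/8)


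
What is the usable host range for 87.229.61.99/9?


Network: 87.128.0.0
Broadcast: 87.255.255.255
First usable = network + 1
Last usable = broadcast - 1
Range: 87.128.0.1 to 87.255.255.254


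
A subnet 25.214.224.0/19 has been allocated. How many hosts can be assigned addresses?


Host bits = 32 - 19 = 13
Total addresses = 2^13 = 8192
Usable = total - 2 (network and broadcast)
Usable hosts: 8190


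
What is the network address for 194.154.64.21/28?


IP:   11000010.10011010.01000000.00010101
Mask: 11111111.11111111.11111111.11110000
AND operation:
Net:  11000010.10011010.01000000.00010000
Network: 194.154.64.16/28


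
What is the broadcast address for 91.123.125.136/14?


Network: 91.120.0.0/14
Host bits = 18
Set all host bits to 1:
Broadcast: 91.123.255.255


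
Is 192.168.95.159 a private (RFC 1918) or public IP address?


RFC 1918 private ranges:
  10.0.0.0/8 (10.0.0.0 - 10.255.255.255)
  172.16.0.0/12 (172.16.0.0 - 172.31.255.255)
  192.168.0.0/16 (192.168.0.0 - 192.168.255.255)
Private (in 192.168.0.0/16)


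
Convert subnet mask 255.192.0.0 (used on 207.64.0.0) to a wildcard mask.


Subnet mask: 255.192.0.0
Wildcard = 255.255.255.255 - subnet mask
255 - 255 = 0
255 - 192 = 63
255 - 0 = 255
255 - 0 = 255
Wildcard: 0.63.255.255


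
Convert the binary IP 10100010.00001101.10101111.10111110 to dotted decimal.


10100010 = 162
00001101 = 13
10101111 = 175
10111110 = 190
IP: 162.13.175.190


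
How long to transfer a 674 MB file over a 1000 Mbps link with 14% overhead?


Effective throughput = 1000 * (1 - 14/100) = 860 Mbps
File size in Mb = 674 * 8 = 5392 Mb
Time = 5392 / 860
Time = 6.2698 seconds


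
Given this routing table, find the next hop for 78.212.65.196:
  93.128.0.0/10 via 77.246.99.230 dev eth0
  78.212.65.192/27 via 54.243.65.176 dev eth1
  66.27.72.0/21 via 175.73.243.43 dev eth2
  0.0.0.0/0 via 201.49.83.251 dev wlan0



Longest prefix match for 78.212.65.196:
  /10 93.128.0.0: no
  /27 78.212.65.192: MATCH
  /21 66.27.72.0: no
  /0 0.0.0.0: MATCH
Selected: next-hop 54.243.65.176 via eth1 (matched /27)


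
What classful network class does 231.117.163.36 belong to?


First octet: 231
Binary: 11100111
1110xxxx -> Class D (224-239)
Class D (multicast), default mask N/A


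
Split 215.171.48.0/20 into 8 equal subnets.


New prefix = 20 + 3 = 23
Each subnet has 512 addresses
  215.171.48.0/23
  215.171.50.0/23
  215.171.52.0/23
  215.171.54.0/23
  215.171.56.0/23
  215.171.58.0/23
  215.171.60.0/23
  215.171.62.0/23
Subnets: 215.171.48.0/23, 215.171.50.0/23, 215.171.52.0/23, 215.171.54.0/23, 215.171.56.0/23, 215.171.58.0/23, 215.171.60.0/23, 215.171.62.0/23


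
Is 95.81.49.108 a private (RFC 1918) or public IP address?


RFC 1918 private ranges:
  10.0.0.0/8 (10.0.0.0 - 10.255.255.255)
  172.16.0.0/12 (172.16.0.0 - 172.31.255.255)
  192.168.0.0/16 (192.168.0.0 - 192.168.255.255)
Public (not in any RFC 1918 range)


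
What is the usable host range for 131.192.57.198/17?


Network: 131.192.0.0
Broadcast: 131.192.127.255
First usable = network + 1
Last usable = broadcast - 1
Range: 131.192.0.1 to 131.192.127.254


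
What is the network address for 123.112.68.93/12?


IP:   01111011.01110000.01000100.01011101
Mask: 11111111.11110000.00000000.00000000
AND operation:
Net:  01111011.01110000.00000000.00000000
Network: 123.112.0.0/12


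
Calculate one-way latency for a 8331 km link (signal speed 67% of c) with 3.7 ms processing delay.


Speed = 0.67 * 3e5 km/s = 201000 km/s
Propagation delay = 8331 / 201000 = 0.0414 s = 41.4478 ms
Processing delay = 3.7 ms
Total one-way latency = 45.1478 ms


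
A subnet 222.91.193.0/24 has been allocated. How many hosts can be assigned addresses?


Host bits = 32 - 24 = 8
Total addresses = 2^8 = 256
Usable = total - 2 (network and broadcast)
Usable hosts: 254


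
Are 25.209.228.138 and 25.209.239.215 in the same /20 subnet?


Mask: 255.255.240.0
25.209.228.138 AND mask = 25.209.224.0
25.209.239.215 AND mask = 25.209.224.0
Yes, same subnet (25.209.224.0)


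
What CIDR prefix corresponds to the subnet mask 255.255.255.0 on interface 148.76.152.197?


Binary: 11111111.11111111.11111111.00000000
Count leading 1s
Prefix: /24


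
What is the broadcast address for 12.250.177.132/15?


Network: 12.250.0.0/15
Host bits = 17
Set all host bits to 1:
Broadcast: 12.251.255.255


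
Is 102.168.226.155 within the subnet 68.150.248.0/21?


Subnet network: 68.150.248.0
Test IP AND mask: 102.168.224.0
No, 102.168.226.155 is not in 68.150.248.0/21


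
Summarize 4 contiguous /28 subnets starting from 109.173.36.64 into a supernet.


Original prefix: /28
Number of subnets: 4 = 2^2
New prefix = 28 - 2 = 26
Supernet: 109.173.36.64/26


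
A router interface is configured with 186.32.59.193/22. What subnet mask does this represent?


/22 means 22 network bits, 10 host bits
Binary: 11111111111111111111110000000000
Mask: 255.255.252.0


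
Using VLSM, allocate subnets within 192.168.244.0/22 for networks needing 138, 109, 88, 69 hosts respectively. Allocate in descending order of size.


138 hosts -> /24 (254 usable): 192.168.244.0/24
109 hosts -> /25 (126 usable): 192.168.245.0/25
88 hosts -> /25 (126 usable): 192.168.245.128/25
69 hosts -> /25 (126 usable): 192.168.246.0/25
Allocation: 192.168.244.0/24 (138 hosts, 254 usable); 192.168.245.0/25 (109 hosts, 126 usable); 192.168.245.128/25 (88 hosts, 126 usable); 192.168.246.0/25 (69 hosts, 126 usable)


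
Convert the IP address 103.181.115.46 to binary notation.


103 = 01100111
181 = 10110101
115 = 01110011
46 = 00101110
Binary: 01100111.10110101.01110011.00101110


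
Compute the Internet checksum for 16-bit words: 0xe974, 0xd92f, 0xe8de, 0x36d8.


Sum all words (with carry folding):
+ 0xe974 = 0xe974
+ 0xd92f = 0xc2a4
+ 0xe8de = 0xab83
+ 0x36d8 = 0xe25b
One's complement: ~0xe25b
Checksum = 0x1da4


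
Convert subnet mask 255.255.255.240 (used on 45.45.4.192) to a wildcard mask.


Subnet mask: 255.255.255.240
Wildcard = 255.255.255.255 - subnet mask
255 - 255 = 0
255 - 255 = 0
255 - 255 = 0
255 - 240 = 15
Wildcard: 0.0.0.15
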